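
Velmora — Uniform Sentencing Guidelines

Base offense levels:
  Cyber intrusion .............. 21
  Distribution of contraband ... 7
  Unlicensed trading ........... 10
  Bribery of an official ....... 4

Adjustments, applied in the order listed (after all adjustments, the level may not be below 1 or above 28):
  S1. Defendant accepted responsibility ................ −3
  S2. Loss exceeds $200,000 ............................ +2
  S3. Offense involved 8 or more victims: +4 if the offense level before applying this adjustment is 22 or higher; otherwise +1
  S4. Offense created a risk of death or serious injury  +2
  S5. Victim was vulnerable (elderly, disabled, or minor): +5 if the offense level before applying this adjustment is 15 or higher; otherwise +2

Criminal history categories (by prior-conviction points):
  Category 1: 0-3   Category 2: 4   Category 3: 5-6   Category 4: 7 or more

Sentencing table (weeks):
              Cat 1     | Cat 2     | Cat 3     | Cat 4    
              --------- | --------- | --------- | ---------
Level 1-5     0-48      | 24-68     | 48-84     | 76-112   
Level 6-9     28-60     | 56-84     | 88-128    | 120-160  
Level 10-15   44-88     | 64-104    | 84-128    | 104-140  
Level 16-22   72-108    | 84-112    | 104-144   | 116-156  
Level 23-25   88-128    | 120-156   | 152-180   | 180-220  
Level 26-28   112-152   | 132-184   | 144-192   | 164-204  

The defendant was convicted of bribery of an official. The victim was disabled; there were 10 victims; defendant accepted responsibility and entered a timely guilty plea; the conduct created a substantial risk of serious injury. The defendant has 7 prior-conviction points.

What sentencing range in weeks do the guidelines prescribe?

120-160 weeks

Base offense level for bribery of an official: 4.
S1 applies: 4 − 3 = 1.
S3 applies (level before this adjustment is 1 < 22, so +1): 1 + 1 = 2.
S4 applies: 2 + 2 = 4.
S5 applies (level before this adjustment is 4 < 15, so +2): 4 + 2 = 6.
Final offense level: 6.
Criminal history: 7 prior points → Category 4 (7+).
Level 6 falls in the 6-9 band.
Grid: Level 6-9 × Category 4 = 120-160 weeks.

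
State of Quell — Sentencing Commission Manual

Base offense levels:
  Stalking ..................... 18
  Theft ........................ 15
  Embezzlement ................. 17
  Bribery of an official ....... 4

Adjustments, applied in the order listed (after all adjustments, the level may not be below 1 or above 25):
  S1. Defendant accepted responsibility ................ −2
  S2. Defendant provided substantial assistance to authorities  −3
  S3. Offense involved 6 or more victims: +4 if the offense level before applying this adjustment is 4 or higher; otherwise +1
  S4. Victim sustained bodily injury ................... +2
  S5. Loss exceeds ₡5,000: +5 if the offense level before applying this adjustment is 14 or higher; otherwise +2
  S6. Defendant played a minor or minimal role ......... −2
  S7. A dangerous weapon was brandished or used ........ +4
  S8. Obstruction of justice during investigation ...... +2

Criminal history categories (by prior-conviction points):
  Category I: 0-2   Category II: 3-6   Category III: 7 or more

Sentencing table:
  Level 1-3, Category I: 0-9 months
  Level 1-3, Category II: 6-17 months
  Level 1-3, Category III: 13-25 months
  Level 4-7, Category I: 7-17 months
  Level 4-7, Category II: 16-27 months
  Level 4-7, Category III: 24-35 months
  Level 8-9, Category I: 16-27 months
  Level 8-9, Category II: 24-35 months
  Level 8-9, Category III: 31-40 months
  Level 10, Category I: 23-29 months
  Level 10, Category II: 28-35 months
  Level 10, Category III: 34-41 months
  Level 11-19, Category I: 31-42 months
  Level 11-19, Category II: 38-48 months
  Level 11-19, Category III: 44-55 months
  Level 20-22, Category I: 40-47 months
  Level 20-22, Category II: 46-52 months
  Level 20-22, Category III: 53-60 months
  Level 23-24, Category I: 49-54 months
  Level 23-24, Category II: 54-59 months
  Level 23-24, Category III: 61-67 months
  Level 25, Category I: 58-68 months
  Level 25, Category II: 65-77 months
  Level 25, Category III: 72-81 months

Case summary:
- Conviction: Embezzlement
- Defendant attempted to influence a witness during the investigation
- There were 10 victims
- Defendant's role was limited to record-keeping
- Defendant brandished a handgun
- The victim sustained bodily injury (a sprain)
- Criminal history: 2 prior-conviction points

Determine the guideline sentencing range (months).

58-68 months

Base offense level for embezzlement: 17.
S1 does not apply.
S3 applies (level before this adjustment is 17 ≥ 4, so +4): 17 + 4 = 21.
S4 applies: 21 + 2 = 23.
S5 does not apply.
S6 applies: 23 − 2 = 21.
S7 applies: 21 + 4 = 25.
S8 applies: 25 + 2 = 27.
Level 27 exceeds the maximum of 25; capped at 25.
Final offense level: 25.
Criminal history: 2 prior points → Category I (0-2).
Level 25 falls in the 25 band.
Grid: Level 25 × Category I = 58-68 months.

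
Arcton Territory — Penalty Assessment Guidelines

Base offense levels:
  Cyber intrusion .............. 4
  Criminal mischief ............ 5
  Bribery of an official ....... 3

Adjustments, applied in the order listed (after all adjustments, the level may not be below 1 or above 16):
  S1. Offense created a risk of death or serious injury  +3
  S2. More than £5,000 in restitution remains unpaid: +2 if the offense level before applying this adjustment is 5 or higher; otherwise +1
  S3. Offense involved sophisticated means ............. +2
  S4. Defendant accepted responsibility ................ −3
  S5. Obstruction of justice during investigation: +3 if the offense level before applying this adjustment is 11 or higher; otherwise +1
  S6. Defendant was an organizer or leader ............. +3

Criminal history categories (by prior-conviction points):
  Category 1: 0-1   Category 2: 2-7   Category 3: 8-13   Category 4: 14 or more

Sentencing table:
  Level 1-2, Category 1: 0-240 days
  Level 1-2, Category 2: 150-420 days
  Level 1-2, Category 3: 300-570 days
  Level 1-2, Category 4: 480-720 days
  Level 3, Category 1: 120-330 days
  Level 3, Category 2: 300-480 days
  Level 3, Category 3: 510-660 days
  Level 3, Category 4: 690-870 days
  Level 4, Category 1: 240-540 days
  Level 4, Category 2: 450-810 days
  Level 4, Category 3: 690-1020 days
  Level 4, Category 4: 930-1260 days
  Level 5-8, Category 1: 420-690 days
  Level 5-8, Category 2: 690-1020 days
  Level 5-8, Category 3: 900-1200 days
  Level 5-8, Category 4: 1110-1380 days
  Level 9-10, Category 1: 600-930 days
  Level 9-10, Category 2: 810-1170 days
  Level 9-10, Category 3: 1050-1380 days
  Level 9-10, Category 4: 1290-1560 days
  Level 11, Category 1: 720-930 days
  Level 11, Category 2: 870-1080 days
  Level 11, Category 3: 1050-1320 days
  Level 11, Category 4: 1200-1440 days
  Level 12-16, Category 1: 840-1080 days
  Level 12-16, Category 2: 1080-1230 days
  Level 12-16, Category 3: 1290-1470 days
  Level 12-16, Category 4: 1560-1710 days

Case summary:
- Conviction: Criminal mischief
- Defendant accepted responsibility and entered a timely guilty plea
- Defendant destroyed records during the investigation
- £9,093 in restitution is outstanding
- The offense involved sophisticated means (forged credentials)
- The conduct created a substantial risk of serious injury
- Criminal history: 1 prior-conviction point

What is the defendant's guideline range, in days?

Base offense level for criminal mischief: 5.
S1 applies: 5 + 3 = 8.
S2 applies (level before this adjustment is 8 ≥ 5, so +2): 8 + 2 = 10.
S3 applies: 10 + 2 = 12.
S4 applies: 12 − 3 = 9.
S5 applies (level before this adjustment is 9 < 11, so +1): 9 + 1 = 10.
Final offense level: 10.
Criminal history: 1 prior point → Category 1 (0-1).
Level 10 falls in the 9-10 band.
Grid: Level 9-10 × Category 1 = 600-930 days.

600-930 days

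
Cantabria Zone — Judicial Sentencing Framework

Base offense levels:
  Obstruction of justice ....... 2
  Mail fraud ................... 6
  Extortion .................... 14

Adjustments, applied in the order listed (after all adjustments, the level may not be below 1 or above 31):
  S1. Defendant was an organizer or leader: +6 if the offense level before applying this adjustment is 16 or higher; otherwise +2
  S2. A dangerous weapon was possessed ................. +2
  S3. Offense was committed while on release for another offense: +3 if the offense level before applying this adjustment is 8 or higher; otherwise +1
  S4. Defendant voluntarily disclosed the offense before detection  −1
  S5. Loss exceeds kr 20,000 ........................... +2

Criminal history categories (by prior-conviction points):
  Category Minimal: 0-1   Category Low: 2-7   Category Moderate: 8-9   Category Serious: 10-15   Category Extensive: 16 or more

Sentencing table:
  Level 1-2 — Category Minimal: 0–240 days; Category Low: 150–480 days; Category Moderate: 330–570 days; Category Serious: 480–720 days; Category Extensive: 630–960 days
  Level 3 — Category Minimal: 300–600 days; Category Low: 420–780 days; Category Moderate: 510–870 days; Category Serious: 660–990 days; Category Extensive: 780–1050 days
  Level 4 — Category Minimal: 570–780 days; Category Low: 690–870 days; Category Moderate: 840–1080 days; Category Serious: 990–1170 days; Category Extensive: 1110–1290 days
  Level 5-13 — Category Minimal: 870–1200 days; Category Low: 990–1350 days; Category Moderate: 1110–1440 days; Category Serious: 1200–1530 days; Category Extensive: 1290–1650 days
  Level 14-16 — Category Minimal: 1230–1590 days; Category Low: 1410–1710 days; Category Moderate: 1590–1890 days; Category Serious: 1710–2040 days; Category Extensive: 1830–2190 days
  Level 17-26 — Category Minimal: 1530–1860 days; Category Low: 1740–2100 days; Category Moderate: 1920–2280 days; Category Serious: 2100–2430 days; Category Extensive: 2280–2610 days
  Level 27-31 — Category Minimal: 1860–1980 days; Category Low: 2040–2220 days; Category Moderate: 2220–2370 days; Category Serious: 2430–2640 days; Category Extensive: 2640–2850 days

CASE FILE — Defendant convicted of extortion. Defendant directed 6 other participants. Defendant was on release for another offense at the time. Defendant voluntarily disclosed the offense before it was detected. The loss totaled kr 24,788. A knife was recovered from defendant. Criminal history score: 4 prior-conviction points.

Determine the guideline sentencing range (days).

1740-2100 days

Base offense level for extortion: 14.
S1 applies (level before this adjustment is 14 < 16, so +2): 14 + 2 = 16.
S2 applies: 16 + 2 = 18.
S3 applies (level before this adjustment is 18 ≥ 8, so +3): 18 + 3 = 21.
S4 applies: 21 − 1 = 20.
S5 applies: 20 + 2 = 22.
Final offense level: 22.
Criminal history: 4 prior points → Category Low (2-7).
Level 22 falls in the 17-26 band.
Grid: Level 17-26 × Category Low = 1740-2100 days.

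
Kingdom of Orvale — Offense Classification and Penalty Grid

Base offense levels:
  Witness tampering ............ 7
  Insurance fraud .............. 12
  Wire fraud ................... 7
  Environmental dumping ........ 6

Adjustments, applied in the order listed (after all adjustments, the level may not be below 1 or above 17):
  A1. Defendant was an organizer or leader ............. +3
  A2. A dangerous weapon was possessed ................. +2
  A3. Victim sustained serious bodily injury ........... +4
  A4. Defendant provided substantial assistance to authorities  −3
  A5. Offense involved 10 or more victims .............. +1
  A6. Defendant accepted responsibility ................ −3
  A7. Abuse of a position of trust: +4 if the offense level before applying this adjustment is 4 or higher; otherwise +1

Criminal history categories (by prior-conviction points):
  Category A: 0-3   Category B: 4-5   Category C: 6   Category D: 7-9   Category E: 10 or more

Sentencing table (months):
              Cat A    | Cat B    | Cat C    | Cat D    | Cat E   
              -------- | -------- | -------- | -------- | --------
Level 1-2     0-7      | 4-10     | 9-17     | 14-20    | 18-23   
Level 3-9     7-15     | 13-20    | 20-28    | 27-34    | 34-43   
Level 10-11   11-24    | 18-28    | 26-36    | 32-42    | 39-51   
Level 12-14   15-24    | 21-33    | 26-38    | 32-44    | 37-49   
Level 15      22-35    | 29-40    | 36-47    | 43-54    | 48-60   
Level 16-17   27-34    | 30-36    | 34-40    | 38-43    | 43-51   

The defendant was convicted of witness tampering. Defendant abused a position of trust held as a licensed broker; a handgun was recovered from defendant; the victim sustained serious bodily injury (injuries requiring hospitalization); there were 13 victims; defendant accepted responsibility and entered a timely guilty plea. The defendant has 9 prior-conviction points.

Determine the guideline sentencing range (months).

Base offense level for witness tampering: 7.
A2 applies: 7 + 2 = 9.
A3 applies: 9 + 4 = 13.
A5 applies: 13 + 1 = 14.
A6 applies: 14 − 3 = 11.
A7 applies (level before this adjustment is 11 ≥ 4, so +4): 11 + 4 = 15.
Final offense level: 15.
Criminal history: 9 prior points → Category D (7-9).
Level 15 falls in the 15 band.
Grid: Level 15 × Category D = 43-54 months.

43-54 months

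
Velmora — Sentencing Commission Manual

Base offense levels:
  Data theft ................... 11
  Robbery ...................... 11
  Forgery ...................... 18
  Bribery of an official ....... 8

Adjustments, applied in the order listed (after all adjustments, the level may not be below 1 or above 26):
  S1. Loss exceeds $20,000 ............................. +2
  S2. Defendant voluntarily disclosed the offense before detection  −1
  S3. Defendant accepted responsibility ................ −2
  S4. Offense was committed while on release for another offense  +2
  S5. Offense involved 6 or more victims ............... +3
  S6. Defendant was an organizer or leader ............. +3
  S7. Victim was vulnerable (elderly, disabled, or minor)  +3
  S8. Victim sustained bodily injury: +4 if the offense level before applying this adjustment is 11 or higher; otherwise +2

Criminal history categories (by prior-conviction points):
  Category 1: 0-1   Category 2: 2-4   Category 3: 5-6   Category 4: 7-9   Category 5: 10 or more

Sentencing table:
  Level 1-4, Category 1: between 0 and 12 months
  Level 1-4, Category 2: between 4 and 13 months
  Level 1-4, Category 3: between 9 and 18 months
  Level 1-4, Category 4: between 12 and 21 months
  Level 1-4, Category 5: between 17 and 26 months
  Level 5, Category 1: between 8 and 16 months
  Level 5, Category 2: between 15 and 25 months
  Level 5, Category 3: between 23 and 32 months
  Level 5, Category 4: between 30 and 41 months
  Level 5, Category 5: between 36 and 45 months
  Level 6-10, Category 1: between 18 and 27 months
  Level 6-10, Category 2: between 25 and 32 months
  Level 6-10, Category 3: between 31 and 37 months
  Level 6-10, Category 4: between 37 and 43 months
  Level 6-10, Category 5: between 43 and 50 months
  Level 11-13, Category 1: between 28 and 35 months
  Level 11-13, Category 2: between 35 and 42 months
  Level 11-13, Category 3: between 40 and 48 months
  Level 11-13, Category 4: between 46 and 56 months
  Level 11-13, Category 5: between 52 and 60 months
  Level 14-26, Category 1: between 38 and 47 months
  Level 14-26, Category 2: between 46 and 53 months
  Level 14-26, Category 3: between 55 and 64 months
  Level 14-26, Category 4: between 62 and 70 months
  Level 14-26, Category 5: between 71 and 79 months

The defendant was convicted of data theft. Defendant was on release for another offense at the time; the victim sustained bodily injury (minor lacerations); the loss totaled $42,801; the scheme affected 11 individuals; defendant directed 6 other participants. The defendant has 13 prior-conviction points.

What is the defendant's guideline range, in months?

Base offense level for data theft: 11.
S1 applies: 11 + 2 = 13.
S2 does not apply.
S4 applies: 13 + 2 = 15.
S5 applies: 15 + 3 = 18.
S6 applies: 18 + 3 = 21.
S7 does not apply.
S8 applies (level before this adjustment is 21 ≥ 11, so +4): 21 + 4 = 25.
Final offense level: 25.
Criminal history: 13 prior points → Category 5 (10+).
Level 25 falls in the 14-26 band.
Grid: Level 14-26 × Category 5 = 71-79 months.

71-79 months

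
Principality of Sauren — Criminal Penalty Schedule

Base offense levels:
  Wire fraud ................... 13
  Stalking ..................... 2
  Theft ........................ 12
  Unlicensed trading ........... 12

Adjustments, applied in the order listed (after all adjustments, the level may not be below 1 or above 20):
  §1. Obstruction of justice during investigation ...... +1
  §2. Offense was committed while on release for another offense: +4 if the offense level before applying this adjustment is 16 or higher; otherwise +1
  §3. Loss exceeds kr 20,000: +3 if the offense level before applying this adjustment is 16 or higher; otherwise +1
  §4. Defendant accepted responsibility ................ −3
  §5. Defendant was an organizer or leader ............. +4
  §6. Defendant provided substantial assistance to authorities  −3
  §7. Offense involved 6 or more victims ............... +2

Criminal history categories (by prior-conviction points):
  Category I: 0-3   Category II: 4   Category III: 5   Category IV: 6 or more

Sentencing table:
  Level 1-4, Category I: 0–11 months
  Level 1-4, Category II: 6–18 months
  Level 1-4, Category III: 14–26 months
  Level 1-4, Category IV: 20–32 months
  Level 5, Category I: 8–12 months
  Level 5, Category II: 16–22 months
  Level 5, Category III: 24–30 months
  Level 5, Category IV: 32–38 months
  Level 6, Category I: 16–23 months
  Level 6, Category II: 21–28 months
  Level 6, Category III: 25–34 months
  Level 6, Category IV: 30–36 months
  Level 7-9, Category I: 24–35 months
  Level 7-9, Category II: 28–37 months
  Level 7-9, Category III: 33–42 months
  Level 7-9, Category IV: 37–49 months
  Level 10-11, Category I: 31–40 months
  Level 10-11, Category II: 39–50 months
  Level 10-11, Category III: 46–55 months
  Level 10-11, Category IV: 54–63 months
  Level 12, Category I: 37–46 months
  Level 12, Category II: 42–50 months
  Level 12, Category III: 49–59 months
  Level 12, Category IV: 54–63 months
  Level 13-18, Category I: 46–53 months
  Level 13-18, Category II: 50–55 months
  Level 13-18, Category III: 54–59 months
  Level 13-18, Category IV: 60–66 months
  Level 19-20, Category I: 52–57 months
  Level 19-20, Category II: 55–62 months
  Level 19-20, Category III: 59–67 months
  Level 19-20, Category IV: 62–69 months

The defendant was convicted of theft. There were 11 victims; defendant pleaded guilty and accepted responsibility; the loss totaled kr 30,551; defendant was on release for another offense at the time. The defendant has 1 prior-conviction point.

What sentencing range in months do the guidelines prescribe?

Base offense level for theft: 12.
§2 applies (level before this adjustment is 12 < 16, so +1): 12 + 1 = 13.
§3 applies (level before this adjustment is 13 < 16, so +1): 13 + 1 = 14.
§4 applies: 14 − 3 = 11.
§7 applies: 11 + 2 = 13.
Final offense level: 13.
Criminal history: 1 prior point → Category I (0-3).
Level 13 falls in the 13-18 band.
Grid: Level 13-18 × Category I = 46-53 months.

46-53 months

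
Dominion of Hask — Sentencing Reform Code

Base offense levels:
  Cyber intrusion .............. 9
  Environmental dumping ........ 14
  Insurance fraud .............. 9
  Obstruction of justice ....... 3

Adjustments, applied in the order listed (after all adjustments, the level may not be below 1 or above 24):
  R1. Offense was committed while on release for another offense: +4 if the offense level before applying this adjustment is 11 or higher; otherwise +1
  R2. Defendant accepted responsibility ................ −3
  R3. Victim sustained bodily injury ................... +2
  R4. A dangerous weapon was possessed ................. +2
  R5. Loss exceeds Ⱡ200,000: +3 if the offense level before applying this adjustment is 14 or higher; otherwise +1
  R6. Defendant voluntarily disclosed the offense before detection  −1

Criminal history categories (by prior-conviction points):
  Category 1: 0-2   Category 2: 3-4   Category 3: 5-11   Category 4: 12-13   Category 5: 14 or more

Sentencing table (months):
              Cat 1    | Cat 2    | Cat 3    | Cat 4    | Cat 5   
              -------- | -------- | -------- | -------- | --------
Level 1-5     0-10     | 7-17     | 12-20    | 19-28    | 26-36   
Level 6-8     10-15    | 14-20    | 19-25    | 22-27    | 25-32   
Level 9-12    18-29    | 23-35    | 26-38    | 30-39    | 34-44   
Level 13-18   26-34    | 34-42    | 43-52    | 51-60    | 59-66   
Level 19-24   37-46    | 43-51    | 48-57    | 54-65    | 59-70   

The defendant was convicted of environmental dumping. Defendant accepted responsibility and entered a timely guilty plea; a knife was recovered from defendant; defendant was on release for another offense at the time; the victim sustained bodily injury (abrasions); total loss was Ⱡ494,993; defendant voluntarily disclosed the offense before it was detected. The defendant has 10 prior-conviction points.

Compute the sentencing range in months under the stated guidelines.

Base offense level for environmental dumping: 14.
R1 applies (level before this adjustment is 14 ≥ 11, so +4): 14 + 4 = 18.
R2 applies: 18 − 3 = 15.
R3 applies: 15 + 2 = 17.
R4 applies: 17 + 2 = 19.
R5 applies (level before this adjustment is 19 ≥ 14, so +3): 19 + 3 = 22.
R6 applies: 22 − 1 = 21.
Final offense level: 21.
Criminal history: 10 prior points → Category 3 (5-11).
Level 21 falls in the 19-24 band.
Grid: Level 19-24 × Category 3 = 48-57 months.

48-57 months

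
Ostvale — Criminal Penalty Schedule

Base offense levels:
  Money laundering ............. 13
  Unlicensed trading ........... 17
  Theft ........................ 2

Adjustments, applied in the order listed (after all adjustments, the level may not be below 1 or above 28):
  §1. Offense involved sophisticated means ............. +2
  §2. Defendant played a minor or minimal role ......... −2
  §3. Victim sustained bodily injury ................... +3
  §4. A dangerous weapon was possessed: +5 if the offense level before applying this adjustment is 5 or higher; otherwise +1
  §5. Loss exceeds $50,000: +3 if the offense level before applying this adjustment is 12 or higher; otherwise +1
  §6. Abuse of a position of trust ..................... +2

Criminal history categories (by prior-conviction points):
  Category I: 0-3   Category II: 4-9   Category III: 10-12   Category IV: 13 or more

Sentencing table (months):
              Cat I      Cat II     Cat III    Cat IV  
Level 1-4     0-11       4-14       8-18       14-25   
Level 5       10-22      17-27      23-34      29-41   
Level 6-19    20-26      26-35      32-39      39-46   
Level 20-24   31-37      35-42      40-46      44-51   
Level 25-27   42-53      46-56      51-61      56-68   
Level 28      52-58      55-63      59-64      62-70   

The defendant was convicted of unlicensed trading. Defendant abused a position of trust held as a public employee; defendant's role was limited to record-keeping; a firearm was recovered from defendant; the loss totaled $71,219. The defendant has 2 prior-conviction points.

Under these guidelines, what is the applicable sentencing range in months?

42-53 months

Base offense level for unlicensed trading: 17.
§2 applies: 17 − 2 = 15.
§3 does not apply.
§4 applies (level before this adjustment is 15 ≥ 5, so +5): 15 + 5 = 20.
§5 applies (level before this adjustment is 20 ≥ 12, so +3): 20 + 3 = 23.
§6 applies: 23 + 2 = 25.
Final offense level: 25.
Criminal history: 2 prior points → Category I (0-3).
Level 25 falls in the 25-27 band.
Grid: Level 25-27 × Category I = 42-53 months.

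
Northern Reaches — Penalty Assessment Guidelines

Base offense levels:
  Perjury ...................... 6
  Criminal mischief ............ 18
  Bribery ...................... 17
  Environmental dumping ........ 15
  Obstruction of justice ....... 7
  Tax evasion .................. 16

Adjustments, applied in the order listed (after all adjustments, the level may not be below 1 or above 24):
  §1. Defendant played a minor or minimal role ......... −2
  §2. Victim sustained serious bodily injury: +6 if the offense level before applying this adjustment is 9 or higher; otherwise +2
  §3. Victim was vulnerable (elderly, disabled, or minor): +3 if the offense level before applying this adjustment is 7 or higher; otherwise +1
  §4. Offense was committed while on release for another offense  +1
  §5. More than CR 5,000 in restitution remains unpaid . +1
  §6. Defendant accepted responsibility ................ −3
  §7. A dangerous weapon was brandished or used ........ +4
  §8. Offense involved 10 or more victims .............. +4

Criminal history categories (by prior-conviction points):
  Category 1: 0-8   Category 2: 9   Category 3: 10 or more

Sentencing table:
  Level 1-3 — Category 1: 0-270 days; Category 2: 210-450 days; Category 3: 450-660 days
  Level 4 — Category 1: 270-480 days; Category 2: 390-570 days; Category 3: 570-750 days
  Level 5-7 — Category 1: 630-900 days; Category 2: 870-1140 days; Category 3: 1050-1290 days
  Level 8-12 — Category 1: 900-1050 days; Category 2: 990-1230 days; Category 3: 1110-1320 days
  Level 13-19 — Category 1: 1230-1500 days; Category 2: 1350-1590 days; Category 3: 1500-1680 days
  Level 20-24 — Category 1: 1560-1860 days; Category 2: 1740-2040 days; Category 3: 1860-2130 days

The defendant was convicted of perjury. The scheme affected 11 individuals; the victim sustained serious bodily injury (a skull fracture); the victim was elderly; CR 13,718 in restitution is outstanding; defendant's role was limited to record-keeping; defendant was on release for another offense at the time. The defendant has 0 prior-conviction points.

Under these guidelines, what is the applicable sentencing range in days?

1230-1500 days

Base offense level for perjury: 6.
§1 applies: 6 − 2 = 4.
§2 applies (level before this adjustment is 4 < 9, so +2): 4 + 2 = 6.
§3 applies (level before this adjustment is 6 < 7, so +1): 6 + 1 = 7.
§4 applies: 7 + 1 = 8.
§5 applies: 8 + 1 = 9.
§7 does not apply.
§8 applies: 9 + 4 = 13.
Final offense level: 13.
Criminal history: 0 prior points → Category 1 (0-8).
Level 13 falls in the 13-19 band.
Grid: Level 13-19 × Category 1 = 1230-1500 days.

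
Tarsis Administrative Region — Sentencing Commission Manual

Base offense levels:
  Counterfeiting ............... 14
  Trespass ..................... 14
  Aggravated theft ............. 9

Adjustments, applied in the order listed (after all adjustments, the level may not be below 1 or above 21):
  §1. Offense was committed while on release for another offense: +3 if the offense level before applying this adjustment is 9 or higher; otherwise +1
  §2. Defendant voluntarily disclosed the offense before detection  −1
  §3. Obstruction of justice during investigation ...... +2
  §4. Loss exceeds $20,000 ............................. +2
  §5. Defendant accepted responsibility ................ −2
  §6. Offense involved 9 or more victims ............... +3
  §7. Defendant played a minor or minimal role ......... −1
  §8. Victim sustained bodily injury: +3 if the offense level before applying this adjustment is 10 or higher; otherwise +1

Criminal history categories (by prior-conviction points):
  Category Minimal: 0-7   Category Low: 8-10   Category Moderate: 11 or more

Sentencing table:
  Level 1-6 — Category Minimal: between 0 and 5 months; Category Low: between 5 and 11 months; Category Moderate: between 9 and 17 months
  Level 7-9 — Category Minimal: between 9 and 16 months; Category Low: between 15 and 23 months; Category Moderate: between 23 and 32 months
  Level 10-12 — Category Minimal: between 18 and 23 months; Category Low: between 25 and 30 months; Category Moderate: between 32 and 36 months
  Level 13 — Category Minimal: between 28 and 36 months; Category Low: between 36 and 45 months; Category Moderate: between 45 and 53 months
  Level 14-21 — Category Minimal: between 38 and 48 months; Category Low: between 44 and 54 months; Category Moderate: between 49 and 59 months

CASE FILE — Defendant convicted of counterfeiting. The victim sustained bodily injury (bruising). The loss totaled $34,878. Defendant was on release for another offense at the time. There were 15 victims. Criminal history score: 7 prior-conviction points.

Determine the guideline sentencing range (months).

Base offense level for counterfeiting: 14.
§1 applies (level before this adjustment is 14 ≥ 9, so +3): 14 + 3 = 17.
§2 does not apply.
§4 applies: 17 + 2 = 19.
§5 does not apply.
§6 applies: 19 + 3 = 22.
§8 applies (level before this adjustment is 22 ≥ 10, so +3): 22 + 3 = 25.
Level 25 exceeds the maximum of 21; capped at 21.
Final offense level: 21.
Criminal history: 7 prior points → Category Minimal (0-7).
Level 21 falls in the 14-21 band.
Grid: Level 14-21 × Category Minimal = 38-48 months.

38-48 months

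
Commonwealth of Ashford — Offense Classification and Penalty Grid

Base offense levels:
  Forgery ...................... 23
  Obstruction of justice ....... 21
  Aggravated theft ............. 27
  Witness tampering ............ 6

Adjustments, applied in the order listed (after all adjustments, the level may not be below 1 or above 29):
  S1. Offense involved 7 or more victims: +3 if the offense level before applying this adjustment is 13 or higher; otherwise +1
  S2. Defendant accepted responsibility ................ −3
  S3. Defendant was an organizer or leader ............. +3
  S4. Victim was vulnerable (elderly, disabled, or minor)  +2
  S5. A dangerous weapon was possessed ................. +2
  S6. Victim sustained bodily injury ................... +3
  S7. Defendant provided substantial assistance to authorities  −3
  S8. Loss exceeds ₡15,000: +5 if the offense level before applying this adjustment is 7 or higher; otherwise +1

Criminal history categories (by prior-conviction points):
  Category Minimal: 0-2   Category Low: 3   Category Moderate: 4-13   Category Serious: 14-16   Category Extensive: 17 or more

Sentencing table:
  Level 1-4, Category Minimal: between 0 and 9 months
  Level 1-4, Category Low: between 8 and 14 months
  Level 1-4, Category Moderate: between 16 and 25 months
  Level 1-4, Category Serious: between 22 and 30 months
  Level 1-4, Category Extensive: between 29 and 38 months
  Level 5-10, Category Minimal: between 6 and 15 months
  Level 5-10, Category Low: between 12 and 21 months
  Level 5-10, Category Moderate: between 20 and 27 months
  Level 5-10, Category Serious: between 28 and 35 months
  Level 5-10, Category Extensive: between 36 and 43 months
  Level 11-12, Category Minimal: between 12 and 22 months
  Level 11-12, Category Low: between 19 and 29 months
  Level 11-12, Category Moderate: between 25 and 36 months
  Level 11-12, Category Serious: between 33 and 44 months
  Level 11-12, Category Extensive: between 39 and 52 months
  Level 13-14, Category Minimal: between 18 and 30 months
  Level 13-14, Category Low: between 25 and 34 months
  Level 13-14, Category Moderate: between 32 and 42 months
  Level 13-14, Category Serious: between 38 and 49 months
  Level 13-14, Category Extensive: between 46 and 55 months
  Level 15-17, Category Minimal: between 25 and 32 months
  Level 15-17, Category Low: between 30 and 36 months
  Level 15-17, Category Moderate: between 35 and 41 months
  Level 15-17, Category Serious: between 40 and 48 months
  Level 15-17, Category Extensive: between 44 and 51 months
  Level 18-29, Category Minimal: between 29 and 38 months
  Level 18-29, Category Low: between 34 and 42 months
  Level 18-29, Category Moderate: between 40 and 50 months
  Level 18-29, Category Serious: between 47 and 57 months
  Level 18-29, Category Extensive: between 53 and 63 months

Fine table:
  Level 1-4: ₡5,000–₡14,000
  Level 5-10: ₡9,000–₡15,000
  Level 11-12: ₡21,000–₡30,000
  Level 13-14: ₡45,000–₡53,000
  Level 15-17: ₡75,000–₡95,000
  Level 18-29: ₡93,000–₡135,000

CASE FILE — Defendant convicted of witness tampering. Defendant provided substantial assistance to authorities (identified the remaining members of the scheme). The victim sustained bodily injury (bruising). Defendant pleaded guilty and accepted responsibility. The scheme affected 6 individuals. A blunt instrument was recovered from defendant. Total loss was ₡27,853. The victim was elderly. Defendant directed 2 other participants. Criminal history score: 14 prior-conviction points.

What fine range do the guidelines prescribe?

Base offense level for witness tampering: 6.
S1 does not apply.
S2 applies: 6 − 3 = 3.
S3 applies: 3 + 3 = 6.
S4 applies: 6 + 2 = 8.
S5 applies: 8 + 2 = 10.
S6 applies: 10 + 3 = 13.
S7 applies: 13 − 3 = 10.
S8 applies (level before this adjustment is 10 ≥ 7, so +5): 10 + 5 = 15.
Final offense level: 15.
Level 15 falls in the 15-17 band.
Fine table: Level 15-17 → ₡75,000–₡95,000.

₡75,000–₡95,000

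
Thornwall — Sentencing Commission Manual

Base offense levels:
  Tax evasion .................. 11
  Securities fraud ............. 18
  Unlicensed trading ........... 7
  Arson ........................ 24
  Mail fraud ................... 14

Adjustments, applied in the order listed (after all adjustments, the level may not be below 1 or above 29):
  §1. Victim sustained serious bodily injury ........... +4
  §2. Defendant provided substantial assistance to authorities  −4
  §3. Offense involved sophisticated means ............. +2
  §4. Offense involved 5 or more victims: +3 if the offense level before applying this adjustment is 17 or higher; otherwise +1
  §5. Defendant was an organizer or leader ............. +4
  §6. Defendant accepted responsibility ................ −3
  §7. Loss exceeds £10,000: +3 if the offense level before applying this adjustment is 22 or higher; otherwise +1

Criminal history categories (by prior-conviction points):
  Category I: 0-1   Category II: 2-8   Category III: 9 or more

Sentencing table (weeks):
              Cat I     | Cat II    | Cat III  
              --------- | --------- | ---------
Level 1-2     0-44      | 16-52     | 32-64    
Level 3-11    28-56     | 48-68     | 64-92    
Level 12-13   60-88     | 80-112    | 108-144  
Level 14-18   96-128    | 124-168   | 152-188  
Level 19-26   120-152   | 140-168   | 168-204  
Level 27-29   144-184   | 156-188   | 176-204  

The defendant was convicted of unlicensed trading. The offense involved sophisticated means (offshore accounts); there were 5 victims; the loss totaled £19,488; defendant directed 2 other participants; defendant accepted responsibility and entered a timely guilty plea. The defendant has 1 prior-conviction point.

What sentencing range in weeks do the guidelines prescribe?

60-88 weeks

Base offense level for unlicensed trading: 7.
§1 does not apply.
§2 does not apply.
§3 applies: 7 + 2 = 9.
§4 applies (level before this adjustment is 9 < 17, so +1): 9 + 1 = 10.
§5 applies: 10 + 4 = 14.
§6 applies: 14 − 3 = 11.
§7 applies (level before this adjustment is 11 < 22, so +1): 11 + 1 = 12.
Final offense level: 12.
Criminal history: 1 prior point → Category I (0-1).
Level 12 falls in the 12-13 band.
Grid: Level 12-13 × Category I = 60-88 weeks.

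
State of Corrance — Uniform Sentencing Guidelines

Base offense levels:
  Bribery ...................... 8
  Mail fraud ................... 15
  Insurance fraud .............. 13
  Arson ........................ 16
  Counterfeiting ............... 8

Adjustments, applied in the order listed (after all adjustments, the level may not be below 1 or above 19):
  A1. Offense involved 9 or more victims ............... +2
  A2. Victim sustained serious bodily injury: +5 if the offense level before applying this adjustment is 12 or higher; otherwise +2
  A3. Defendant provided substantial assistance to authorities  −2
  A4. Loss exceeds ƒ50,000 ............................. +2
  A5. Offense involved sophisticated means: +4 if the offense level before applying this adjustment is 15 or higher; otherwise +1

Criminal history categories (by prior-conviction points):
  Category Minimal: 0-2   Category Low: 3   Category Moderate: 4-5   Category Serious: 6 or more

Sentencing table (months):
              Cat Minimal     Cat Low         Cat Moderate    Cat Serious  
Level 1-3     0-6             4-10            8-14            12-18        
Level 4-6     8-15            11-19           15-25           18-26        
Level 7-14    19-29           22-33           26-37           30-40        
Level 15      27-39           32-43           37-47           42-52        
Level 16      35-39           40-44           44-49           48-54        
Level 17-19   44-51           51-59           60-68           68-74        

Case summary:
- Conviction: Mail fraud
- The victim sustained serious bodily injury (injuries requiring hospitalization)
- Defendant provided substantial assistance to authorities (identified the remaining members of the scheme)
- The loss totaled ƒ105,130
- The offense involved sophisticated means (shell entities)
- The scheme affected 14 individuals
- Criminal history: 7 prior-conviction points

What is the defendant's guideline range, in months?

Base offense level for mail fraud: 15.
A1 applies: 15 + 2 = 17.
A2 applies (level before this adjustment is 17 ≥ 12, so +5): 17 + 5 = 22.
A3 applies: 22 − 2 = 20.
A4 applies: 20 + 2 = 22.
A5 applies (level before this adjustment is 22 ≥ 15, so +4): 22 + 4 = 26.
Level 26 exceeds the maximum of 19; capped at 19.
Final offense level: 19.
Criminal history: 7 prior points → Category Serious (6+).
Level 19 falls in the 17-19 band.
Grid: Level 17-19 × Category Serious = 68-74 months.

68-74 months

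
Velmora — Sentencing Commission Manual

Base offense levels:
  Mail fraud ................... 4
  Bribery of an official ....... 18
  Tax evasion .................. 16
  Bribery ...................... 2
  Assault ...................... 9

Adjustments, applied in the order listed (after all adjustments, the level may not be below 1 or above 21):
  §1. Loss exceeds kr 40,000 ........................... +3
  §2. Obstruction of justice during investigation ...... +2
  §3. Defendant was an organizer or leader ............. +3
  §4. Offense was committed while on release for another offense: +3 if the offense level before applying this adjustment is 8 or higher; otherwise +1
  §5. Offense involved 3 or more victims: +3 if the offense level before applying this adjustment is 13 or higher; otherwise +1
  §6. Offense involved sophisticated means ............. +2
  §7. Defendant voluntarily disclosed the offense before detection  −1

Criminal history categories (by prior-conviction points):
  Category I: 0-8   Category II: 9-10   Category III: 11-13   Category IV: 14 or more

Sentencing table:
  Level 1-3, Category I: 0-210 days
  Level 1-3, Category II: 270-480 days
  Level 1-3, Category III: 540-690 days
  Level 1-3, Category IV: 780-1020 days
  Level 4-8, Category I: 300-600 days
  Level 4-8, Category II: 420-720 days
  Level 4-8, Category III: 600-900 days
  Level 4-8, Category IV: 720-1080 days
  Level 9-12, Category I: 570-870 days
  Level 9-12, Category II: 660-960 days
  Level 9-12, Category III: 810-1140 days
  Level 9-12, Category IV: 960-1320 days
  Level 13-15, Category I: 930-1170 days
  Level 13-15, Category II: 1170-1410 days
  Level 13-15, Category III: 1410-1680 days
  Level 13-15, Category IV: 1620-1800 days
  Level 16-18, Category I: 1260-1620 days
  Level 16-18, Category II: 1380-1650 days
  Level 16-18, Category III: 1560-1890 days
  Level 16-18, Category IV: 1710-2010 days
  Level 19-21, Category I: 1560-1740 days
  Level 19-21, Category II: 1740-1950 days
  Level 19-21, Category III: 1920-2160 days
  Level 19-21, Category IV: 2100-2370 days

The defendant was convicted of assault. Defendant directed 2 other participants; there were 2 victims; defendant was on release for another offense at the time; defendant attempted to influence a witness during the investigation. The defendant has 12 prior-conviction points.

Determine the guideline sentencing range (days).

1560-1890 days

Base offense level for assault: 9.
§2 applies: 9 + 2 = 11.
§3 applies: 11 + 3 = 14.
§4 applies (level before this adjustment is 14 ≥ 8, so +3): 14 + 3 = 17.
§5 does not apply.
§6 does not apply.
§7 does not apply.
Final offense level: 17.
Criminal history: 12 prior points → Category III (11-13).
Level 17 falls in the 16-18 band.
Grid: Level 16-18 × Category III = 1560-1890 days.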